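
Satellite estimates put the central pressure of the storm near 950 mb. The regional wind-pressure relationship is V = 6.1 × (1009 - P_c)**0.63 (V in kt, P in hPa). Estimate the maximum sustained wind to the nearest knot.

ΔP = 1009 − 950 = 59 mb.
59^0.63 ≈ 13.051.
V ≈ 6.1 × 13.051 ≈ 79.6 kt.

80 kt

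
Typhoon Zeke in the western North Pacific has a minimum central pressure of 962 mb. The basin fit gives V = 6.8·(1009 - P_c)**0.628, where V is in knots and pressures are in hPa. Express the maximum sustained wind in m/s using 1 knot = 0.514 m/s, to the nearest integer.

39 m/s

ΔP = 1009 − 962 = 47 mb.
V ≈ 6.8 × 47^0.628 = 6.8 × 11.222 ≈ 76.311 kt.
76.311 × 0.514 ≈ 39.22 m/s → 39 m/s.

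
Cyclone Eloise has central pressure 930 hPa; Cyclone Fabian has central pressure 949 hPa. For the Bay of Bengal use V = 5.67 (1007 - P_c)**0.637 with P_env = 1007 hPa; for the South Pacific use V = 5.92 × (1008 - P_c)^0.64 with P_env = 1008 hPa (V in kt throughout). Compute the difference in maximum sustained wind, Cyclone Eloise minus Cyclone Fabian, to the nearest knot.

10 kt

Cyclone Eloise: ΔP = 77; V ≈ 5.67 × 77^0.637 ≈ 90.21 kt.
Cyclone Fabian: ΔP = 59; V ≈ 5.92 × 59^0.64 ≈ 80.48 kt.
Difference ≈ 90.21 − 80.48 = 9.73 → 10 kt.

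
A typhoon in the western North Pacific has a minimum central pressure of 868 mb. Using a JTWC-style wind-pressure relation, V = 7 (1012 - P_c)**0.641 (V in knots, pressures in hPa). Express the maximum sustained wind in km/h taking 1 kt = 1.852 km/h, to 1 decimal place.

ΔP = 1012 − 868 = 144 mb.
V ≈ 7 × 144^0.641 = 7 × 24.183 ≈ 169.281 kt.
169.281 × 1.852 ≈ 313.51 km/h → 313.5 km/h.

313.5 km/h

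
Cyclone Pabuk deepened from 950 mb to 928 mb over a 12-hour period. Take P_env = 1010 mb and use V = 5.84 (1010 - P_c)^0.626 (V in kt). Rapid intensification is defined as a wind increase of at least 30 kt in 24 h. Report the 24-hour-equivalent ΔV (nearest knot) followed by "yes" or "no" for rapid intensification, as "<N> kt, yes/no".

V₁: ΔP = 60, V ≈ 5.84 × 60^0.626 ≈ 75.78 kt.
V₂: ΔP = 82, V ≈ 5.84 × 82^0.626 ≈ 92.14 kt.
ΔV over 12 h = 16.36 kt → 24 h equivalent = 16.36 × 24/12 ≈ 32.72 kt.
33 kt ≥ 30 kt ⇒ rapid intensification.

33 kt, yes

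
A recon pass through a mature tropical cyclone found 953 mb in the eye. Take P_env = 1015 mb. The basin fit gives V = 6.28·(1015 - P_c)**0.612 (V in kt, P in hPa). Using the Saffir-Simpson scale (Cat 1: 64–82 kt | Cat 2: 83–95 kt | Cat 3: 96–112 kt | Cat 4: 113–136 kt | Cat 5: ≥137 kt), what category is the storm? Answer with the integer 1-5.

ΔP = 1015 − 953 = 62 mb.
V ≈ 6.28 × 62^0.612 = 6.28 × 12.50 ≈ 79 kt.
79 kt falls in the Category 1 band.

1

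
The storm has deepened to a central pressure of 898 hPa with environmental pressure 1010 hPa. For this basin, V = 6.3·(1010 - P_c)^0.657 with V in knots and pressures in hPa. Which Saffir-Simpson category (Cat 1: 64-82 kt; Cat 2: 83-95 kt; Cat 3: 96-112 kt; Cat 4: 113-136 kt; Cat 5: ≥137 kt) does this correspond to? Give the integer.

5

ΔP = 1010 − 898 = 112 hPa.
V ≈ 6.3 × 112^0.657 = 6.3 × 22.20 ≈ 140 kt.
140 kt falls in the Category 5 band.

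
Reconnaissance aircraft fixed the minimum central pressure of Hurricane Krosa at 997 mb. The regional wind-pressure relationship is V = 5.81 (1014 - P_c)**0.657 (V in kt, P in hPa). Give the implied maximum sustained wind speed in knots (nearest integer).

37 kt

ΔP = 1014 − 997 = 17 mb.
17^0.657 ≈ 6.433.
V ≈ 5.81 × 6.433 ≈ 37.4 kt.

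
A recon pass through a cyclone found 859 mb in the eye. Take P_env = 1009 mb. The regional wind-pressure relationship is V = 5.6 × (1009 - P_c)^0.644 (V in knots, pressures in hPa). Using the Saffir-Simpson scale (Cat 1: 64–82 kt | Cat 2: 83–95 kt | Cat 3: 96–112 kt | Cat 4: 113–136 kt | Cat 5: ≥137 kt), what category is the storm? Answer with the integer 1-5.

ΔP = 1009 − 859 = 150 mb.
V ≈ 5.6 × 150^0.644 = 5.6 × 25.20 ≈ 141 kt.
141 kt falls in the Category 5 band.

5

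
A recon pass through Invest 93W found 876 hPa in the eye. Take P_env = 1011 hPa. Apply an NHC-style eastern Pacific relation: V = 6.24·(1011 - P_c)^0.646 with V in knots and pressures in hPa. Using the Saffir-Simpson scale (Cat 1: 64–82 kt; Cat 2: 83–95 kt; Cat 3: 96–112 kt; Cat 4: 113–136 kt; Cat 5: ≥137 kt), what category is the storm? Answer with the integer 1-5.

5

ΔP = 1011 − 876 = 135 hPa.
V ≈ 6.24 × 135^0.646 = 6.24 × 23.78 ≈ 148 kt.
148 kt falls in the Category 5 band.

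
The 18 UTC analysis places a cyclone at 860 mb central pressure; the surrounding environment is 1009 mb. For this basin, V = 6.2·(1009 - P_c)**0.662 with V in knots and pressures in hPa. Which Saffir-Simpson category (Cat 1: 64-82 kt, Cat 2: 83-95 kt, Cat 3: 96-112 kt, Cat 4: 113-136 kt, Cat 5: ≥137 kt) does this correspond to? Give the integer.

ΔP = 1009 − 860 = 149 mb.
V ≈ 6.2 × 149^0.662 = 6.2 × 27.46 ≈ 170 kt.
170 kt falls in the Category 5 band.

5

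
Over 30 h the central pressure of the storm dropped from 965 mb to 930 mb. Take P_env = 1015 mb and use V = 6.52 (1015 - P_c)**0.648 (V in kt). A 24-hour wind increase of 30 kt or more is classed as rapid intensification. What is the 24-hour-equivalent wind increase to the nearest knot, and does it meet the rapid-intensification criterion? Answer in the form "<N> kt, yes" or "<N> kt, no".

V₁: ΔP = 50, V ≈ 6.52 × 50^0.648 ≈ 82.26 kt.
V₂: ΔP = 85, V ≈ 6.52 × 85^0.648 ≈ 116.01 kt.
ΔV over 30 h = 33.75 kt → 24 h equivalent = 33.75 × 24/30 ≈ 27.00 kt.
27 kt < 30 kt ⇒ not rapid intensification.

27 kt, no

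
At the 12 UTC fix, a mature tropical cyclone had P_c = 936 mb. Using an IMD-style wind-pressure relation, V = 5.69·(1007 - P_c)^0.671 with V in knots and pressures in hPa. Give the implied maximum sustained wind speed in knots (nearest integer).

ΔP = 1007 − 936 = 71 mb.
71^0.671 ≈ 17.466.
V ≈ 5.69 × 17.466 ≈ 99.4 kt.

99 kt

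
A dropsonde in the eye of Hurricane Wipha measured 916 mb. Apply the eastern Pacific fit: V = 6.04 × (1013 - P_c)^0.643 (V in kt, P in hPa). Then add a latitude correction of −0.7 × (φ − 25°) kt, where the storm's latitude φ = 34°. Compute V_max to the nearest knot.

108 kt

ΔP = 1013 − 916 = 97 mb.
97^0.643 ≈ 18.945.
V ≈ 6.04 × 18.945 ≈ 114.4 kt.
Latitude correction: −0.7 × (34 − 25) = -6.3 kt.
Corrected V ≈ 108.1 kt → 108 kt.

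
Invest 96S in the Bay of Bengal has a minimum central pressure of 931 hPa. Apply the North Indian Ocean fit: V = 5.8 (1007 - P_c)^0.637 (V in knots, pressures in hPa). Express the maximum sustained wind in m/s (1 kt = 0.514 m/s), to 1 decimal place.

ΔP = 1007 − 931 = 76 hPa.
V ≈ 5.8 × 76^0.637 = 5.8 × 15.779 ≈ 91.518 kt.
91.518 × 0.514 ≈ 47.04 m/s → 47.0 m/s.

47.0 m/s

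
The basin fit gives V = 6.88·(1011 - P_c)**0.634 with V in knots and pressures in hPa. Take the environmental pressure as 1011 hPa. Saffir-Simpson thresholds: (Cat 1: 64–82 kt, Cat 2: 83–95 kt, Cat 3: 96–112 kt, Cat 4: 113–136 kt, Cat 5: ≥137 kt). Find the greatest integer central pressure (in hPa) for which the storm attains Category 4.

928 hPa

Category 4 begins at V = 113 kt.
Required ΔP = (113/6.88)^(1/0.634) = 16.424^1.577 ≈ 82.64 hPa.
P_c ≤ 1011 − 82.64 = 928.36, so the highest integer P_c is 928 hPa.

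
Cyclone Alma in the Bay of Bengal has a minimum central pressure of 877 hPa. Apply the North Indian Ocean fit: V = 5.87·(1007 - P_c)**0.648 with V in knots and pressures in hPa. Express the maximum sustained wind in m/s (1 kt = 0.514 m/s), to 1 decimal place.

ΔP = 1007 − 877 = 130 hPa.
V ≈ 5.87 × 130^0.648 = 5.87 × 23.433 ≈ 137.554 kt.
137.554 × 0.514 ≈ 70.70 m/s → 70.7 m/s.

70.7 m/s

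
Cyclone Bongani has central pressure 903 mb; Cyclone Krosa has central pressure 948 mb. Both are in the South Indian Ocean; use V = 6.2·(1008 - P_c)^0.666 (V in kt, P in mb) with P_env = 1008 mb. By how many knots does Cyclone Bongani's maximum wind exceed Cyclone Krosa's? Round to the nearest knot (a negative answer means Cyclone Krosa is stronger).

Cyclone Bongani: ΔP = 105; V ≈ 6.2 × 105^0.666 ≈ 137.56 kt.
Cyclone Krosa: ΔP = 60; V ≈ 6.2 × 60^0.666 ≈ 94.76 kt.
Difference ≈ 137.56 − 94.76 = 42.80 → 43 kt.

43 kt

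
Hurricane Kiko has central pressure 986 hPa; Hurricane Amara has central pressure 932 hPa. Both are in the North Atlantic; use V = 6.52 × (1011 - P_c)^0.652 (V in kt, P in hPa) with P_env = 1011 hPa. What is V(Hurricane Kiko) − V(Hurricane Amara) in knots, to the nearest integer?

Hurricane Kiko: ΔP = 25; V ≈ 6.52 × 25^0.652 ≈ 53.17 kt.
Hurricane Amara: ΔP = 79; V ≈ 6.52 × 79^0.652 ≈ 112.59 kt.
Difference ≈ 53.17 − 112.59 = -59.42 → -59 kt.

-59 kt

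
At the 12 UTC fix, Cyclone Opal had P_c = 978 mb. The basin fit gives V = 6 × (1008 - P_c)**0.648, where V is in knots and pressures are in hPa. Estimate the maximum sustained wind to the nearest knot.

ΔP = 1008 − 978 = 30 mb.
30^0.648 ≈ 9.061.
V ≈ 6 × 9.061 ≈ 54.4 kt.

54 kt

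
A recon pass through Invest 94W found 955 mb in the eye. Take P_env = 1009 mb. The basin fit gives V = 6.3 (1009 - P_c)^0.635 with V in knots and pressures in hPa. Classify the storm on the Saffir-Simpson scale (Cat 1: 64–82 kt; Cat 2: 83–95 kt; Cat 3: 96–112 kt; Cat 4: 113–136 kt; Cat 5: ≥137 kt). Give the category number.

1

ΔP = 1009 − 955 = 54 mb.
V ≈ 6.3 × 54^0.635 = 6.3 × 12.59 ≈ 79 kt.
79 kt falls in the Category 1 band.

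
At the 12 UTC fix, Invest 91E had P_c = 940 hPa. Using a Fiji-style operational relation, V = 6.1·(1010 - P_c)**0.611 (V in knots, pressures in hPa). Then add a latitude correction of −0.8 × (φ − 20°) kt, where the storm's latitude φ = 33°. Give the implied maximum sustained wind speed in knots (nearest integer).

ΔP = 1010 − 940 = 70 hPa.
70^0.611 ≈ 13.408.
V ≈ 6.1 × 13.408 ≈ 81.8 kt.
Latitude correction: −0.8 × (33 − 20) = -10.4 kt.
Corrected V ≈ 71.4 kt → 71 kt.

71 kt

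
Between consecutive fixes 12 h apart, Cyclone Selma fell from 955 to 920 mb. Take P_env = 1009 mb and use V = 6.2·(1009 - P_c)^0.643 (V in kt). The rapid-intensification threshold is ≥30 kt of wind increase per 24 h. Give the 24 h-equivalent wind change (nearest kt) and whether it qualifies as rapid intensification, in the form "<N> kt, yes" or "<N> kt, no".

V₁: ΔP = 54, V ≈ 6.2 × 54^0.643 ≈ 80.60 kt.
V₂: ΔP = 89, V ≈ 6.2 × 89^0.643 ≈ 111.13 kt.
ΔV over 12 h = 30.53 kt → 24 h equivalent = 30.53 × 24/12 ≈ 61.06 kt.
61 kt ≥ 30 kt ⇒ rapid intensification.

61 kt, yes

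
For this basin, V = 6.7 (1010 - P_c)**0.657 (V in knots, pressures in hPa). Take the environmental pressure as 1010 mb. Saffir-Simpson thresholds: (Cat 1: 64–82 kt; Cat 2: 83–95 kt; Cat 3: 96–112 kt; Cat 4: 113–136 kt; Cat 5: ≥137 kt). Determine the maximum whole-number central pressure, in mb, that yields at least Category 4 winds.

936 mb

Category 4 begins at V = 113 kt.
Required ΔP = (113/6.7)^(1/0.657) = 16.866^1.522 ≈ 73.72 mb.
P_c ≤ 1010 − 73.72 = 936.28, so the highest integer P_c is 936 mb.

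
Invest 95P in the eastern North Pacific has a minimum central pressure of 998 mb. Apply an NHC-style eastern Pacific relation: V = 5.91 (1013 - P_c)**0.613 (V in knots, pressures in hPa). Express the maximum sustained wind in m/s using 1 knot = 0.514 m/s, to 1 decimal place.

ΔP = 1013 − 998 = 15 mb.
V ≈ 5.91 × 15^0.613 = 5.91 × 5.259 ≈ 31.084 kt.
31.084 × 0.514 ≈ 15.98 m/s → 16.0 m/s.

16.0 m/s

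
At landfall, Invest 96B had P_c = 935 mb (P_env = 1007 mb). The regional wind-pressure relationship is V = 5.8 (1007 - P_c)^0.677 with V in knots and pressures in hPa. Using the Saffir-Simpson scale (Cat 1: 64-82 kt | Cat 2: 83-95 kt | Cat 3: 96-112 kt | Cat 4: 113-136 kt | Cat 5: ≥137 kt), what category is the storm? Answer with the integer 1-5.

ΔP = 1007 − 935 = 72 mb.
V ≈ 5.8 × 72^0.677 = 5.8 × 18.09 ≈ 105 kt.
105 kt falls in the Category 3 band.

3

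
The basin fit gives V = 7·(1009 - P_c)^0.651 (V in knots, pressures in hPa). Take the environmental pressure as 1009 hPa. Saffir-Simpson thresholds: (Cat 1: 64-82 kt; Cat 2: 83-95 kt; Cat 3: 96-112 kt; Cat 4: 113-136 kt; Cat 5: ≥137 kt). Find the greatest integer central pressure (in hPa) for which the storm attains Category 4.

Category 4 begins at V = 113 kt.
Required ΔP = (113/7)^(1/0.651) = 16.143^1.536 ≈ 71.71 hPa.
P_c ≤ 1009 − 71.71 = 937.29, so the highest integer P_c is 937 hPa.

937 hPa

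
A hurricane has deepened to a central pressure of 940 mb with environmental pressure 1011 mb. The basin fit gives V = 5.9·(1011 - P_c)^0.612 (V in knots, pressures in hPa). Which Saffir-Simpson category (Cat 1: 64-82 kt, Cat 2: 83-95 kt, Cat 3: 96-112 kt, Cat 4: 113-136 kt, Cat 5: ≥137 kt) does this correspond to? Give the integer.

1

ΔP = 1011 − 940 = 71 mb.
V ≈ 5.9 × 71^0.612 = 5.9 × 13.58 ≈ 80 kt.
80 kt falls in the Category 1 band.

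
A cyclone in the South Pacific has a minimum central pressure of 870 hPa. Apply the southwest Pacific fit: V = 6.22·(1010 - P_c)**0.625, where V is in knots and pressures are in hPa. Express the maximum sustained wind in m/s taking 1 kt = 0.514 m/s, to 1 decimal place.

70.2 m/s

ΔP = 1010 − 870 = 140 hPa.
V ≈ 6.22 × 140^0.625 = 6.22 × 21.945 ≈ 136.496 kt.
136.496 × 0.514 ≈ 70.16 m/s → 70.2 m/s.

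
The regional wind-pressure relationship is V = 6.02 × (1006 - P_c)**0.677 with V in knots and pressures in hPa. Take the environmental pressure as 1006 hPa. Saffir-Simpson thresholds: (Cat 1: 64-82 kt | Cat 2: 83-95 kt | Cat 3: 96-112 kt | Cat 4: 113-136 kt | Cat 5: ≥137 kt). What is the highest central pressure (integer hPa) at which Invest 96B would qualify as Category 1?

973 hPa

Category 1 begins at V = 64 kt.
Required ΔP = (64/6.02)^(1/0.677) = 10.631^1.477 ≈ 32.84 hPa.
P_c ≤ 1006 − 32.84 = 973.16, so the highest integer P_c is 973 hPa.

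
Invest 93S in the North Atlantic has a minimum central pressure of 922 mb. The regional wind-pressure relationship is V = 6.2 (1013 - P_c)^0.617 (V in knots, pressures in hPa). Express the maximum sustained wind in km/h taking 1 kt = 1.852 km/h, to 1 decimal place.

ΔP = 1013 − 922 = 91 mb.
V ≈ 6.2 × 91^0.617 = 6.2 × 16.171 ≈ 100.258 kt.
100.258 × 1.852 ≈ 185.68 km/h → 185.7 km/h.

185.7 km/h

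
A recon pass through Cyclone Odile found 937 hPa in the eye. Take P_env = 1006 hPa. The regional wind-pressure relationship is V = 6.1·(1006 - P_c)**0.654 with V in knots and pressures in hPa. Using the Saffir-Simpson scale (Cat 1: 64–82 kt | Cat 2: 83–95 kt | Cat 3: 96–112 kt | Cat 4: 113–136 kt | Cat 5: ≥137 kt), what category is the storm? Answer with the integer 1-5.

3

ΔP = 1006 − 937 = 69 hPa.
V ≈ 6.1 × 69^0.654 = 6.1 × 15.94 ≈ 97 kt.
97 kt falls in the Category 3 band.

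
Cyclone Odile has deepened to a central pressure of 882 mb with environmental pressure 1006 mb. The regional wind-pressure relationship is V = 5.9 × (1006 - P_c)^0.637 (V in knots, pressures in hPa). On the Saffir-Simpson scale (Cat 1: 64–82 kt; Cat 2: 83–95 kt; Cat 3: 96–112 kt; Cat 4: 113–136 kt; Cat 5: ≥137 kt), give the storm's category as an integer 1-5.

4

ΔP = 1006 − 882 = 124 mb.
V ≈ 5.9 × 124^0.637 = 5.9 × 21.55 ≈ 127 kt.
127 kt falls in the Category 4 band.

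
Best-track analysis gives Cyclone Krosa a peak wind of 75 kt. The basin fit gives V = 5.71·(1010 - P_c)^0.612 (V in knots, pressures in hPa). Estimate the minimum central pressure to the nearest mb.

ΔP = (V / 5.71)^(1/0.612) = (75/5.71)^1.634.
75/5.71 = 13.135; 13.135^1.634 ≈ 67.22 mb.
P_c = 1010 − 67.22 = 942.78 ≈ 943 mb.

943 mb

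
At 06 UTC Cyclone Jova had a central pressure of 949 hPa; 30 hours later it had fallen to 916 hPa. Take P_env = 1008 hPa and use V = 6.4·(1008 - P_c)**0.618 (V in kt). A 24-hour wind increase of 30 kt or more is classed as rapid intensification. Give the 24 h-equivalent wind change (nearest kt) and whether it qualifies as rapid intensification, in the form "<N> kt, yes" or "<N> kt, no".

20 kt, no

V₁: ΔP = 59, V ≈ 6.4 × 59^0.618 ≈ 79.54 kt.
V₂: ΔP = 92, V ≈ 6.4 × 92^0.618 ≈ 104.66 kt.
ΔV over 30 h = 25.12 kt → 24 h equivalent = 25.12 × 24/30 ≈ 20.10 kt.
20 kt < 30 kt ⇒ not rapid intensification.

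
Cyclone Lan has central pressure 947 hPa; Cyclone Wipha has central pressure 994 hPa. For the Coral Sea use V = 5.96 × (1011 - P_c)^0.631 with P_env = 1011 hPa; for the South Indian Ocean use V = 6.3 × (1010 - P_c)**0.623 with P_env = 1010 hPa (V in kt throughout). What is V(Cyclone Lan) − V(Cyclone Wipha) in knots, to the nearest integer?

47 kt

Cyclone Lan: ΔP = 64; V ≈ 5.96 × 64^0.631 ≈ 82.21 kt.
Cyclone Wipha: ΔP = 16; V ≈ 6.3 × 16^0.623 ≈ 35.44 kt.
Difference ≈ 82.21 − 35.44 = 46.77 → 47 kt.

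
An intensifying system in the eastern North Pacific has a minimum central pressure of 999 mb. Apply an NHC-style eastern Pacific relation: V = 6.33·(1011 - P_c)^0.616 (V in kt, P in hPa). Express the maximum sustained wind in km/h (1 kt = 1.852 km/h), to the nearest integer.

54 km/h

ΔP = 1011 − 999 = 12 mb.
V ≈ 6.33 × 12^0.616 = 6.33 × 4.621 ≈ 29.254 kt.
29.254 × 1.852 ≈ 54.18 km/h → 54 km/h.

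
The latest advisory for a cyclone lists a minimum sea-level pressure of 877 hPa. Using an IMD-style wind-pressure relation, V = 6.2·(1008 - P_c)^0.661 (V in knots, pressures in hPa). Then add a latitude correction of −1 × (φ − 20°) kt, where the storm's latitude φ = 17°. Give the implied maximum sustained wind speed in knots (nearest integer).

ΔP = 1008 − 877 = 131 hPa.
131^0.661 ≈ 25.091.
V ≈ 6.2 × 25.091 ≈ 155.6 kt.
Latitude correction: −1 × (17 − 20) = 3 kt.
Corrected V ≈ 158.6 kt → 159 kt.

159 kt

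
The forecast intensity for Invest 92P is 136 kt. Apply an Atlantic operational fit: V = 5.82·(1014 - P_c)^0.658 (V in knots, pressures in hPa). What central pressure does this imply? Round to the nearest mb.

ΔP = (V / 5.82)^(1/0.658) = (136/5.82)^1.520.
136/5.82 = 23.368; 23.368^1.520 ≈ 120.22 mb.
P_c = 1014 − 120.22 = 893.78 ≈ 894 mb.

894 mb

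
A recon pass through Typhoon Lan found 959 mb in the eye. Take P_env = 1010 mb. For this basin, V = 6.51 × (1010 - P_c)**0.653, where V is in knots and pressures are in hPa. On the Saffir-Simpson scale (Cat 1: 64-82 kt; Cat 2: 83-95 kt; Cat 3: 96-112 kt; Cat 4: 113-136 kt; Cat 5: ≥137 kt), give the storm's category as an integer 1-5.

ΔP = 1010 − 959 = 51 mb.
V ≈ 6.51 × 51^0.653 = 6.51 × 13.03 ≈ 85 kt.
85 kt falls in the Category 2 band.

2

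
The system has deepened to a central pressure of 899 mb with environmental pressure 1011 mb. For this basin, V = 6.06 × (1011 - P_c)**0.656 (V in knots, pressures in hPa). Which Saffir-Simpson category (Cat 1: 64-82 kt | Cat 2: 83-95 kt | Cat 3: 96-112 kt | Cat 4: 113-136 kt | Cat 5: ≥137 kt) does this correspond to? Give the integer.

4

ΔP = 1011 − 899 = 112 mb.
V ≈ 6.06 × 112^0.656 = 6.06 × 22.09 ≈ 134 kt.
134 kt falls in the Category 4 band.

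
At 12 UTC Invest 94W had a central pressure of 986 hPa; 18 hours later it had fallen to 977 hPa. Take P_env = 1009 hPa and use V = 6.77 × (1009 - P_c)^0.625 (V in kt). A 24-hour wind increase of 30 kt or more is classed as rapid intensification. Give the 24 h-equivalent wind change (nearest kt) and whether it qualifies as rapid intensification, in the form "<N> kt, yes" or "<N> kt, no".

V₁: ΔP = 23, V ≈ 6.77 × 23^0.625 ≈ 48.05 kt.
V₂: ΔP = 32, V ≈ 6.77 × 32^0.625 ≈ 59.06 kt.
ΔV over 18 h = 11.01 kt → 24 h equivalent = 11.01 × 24/18 ≈ 14.68 kt.
15 kt < 30 kt ⇒ not rapid intensification.

15 kt, no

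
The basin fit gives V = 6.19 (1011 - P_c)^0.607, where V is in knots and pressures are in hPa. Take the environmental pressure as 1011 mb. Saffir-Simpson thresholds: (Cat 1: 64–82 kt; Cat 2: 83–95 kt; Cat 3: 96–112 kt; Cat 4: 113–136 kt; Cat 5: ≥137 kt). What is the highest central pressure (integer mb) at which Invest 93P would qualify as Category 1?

964 mb

Category 1 begins at V = 64 kt.
Required ΔP = (64/6.19)^(1/0.607) = 10.339^1.647 ≈ 46.92 mb.
P_c ≤ 1011 − 46.92 = 964.08, so the highest integer P_c is 964 mb.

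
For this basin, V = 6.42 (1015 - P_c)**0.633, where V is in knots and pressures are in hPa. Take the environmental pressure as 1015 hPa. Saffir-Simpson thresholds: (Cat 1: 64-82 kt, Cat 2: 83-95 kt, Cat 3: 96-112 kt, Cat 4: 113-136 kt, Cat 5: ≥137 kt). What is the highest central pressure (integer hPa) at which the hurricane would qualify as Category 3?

943 hPa

Category 3 begins at V = 96 kt.
Required ΔP = (96/6.42)^(1/0.633) = 14.953^1.580 ≈ 71.75 hPa.
P_c ≤ 1015 − 71.75 = 943.25, so the highest integer P_c is 943 hPa.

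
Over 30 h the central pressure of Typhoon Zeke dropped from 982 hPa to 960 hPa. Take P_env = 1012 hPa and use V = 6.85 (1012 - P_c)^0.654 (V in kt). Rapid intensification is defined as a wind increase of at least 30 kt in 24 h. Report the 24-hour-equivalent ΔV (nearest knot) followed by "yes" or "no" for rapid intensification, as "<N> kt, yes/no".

22 kt, no

V₁: ΔP = 30, V ≈ 6.85 × 30^0.654 ≈ 63.35 kt.
V₂: ΔP = 52, V ≈ 6.85 × 52^0.654 ≈ 90.77 kt.
ΔV over 30 h = 27.42 kt → 24 h equivalent = 27.42 × 24/30 ≈ 21.94 kt.
22 kt < 30 kt ⇒ not rapid intensification.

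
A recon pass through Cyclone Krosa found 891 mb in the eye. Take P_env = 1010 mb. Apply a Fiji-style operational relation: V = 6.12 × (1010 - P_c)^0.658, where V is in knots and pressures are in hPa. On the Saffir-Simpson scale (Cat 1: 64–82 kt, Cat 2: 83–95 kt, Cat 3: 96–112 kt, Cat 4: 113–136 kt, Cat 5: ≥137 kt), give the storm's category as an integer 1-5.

ΔP = 1010 − 891 = 119 mb.
V ≈ 6.12 × 119^0.658 = 6.12 × 23.21 ≈ 142 kt.
142 kt falls in the Category 5 band.

5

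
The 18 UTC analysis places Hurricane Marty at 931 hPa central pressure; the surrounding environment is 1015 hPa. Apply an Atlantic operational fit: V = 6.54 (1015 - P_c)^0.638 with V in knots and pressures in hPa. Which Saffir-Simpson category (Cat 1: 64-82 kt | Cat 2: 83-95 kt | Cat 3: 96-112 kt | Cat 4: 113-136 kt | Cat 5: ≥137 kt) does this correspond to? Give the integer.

ΔP = 1015 − 931 = 84 hPa.
V ≈ 6.54 × 84^0.638 = 6.54 × 16.89 ≈ 110 kt.
110 kt falls in the Category 3 band.

3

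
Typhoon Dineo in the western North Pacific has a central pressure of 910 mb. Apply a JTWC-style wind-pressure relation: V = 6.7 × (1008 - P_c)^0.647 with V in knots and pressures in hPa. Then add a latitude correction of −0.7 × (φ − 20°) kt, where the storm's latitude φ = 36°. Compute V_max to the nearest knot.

119 kt

ΔP = 1008 − 910 = 98 mb.
98^0.647 ≈ 19.423.
V ≈ 6.7 × 19.423 ≈ 130.1 kt.
Latitude correction: −0.7 × (36 − 20) = -11.2 kt.
Corrected V ≈ 118.9 kt → 119 kt.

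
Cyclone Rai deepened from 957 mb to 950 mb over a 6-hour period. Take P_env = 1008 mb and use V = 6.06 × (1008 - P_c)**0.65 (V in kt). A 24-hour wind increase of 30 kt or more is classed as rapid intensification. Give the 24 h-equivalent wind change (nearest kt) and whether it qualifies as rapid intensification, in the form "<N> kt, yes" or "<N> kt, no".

V₁: ΔP = 51, V ≈ 6.06 × 51^0.65 ≈ 78.05 kt.
V₂: ΔP = 58, V ≈ 6.06 × 58^0.65 ≈ 84.86 kt.
ΔV over 6 h = 6.81 kt → 24 h equivalent = 6.81 × 24/6 ≈ 27.24 kt.
27 kt < 30 kt ⇒ not rapid intensification.

27 kt, no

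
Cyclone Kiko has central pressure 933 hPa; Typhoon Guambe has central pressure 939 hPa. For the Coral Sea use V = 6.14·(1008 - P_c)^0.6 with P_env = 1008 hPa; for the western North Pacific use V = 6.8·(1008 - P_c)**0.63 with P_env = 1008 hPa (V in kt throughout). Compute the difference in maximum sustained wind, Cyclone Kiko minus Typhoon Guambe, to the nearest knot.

-16 kt

Cyclone Kiko: ΔP = 75; V ≈ 6.14 × 75^0.6 ≈ 81.89 kt.
Typhoon Guambe: ΔP = 69; V ≈ 6.8 × 69^0.63 ≈ 97.95 kt.
Difference ≈ 81.89 − 97.95 = -16.06 → -16 kt.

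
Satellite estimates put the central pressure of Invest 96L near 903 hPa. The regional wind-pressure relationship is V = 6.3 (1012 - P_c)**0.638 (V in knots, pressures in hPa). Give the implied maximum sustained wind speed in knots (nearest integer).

126 kt

ΔP = 1012 − 903 = 109 hPa.
109^0.638 ≈ 19.947.
V ≈ 6.3 × 19.947 ≈ 125.7 kt.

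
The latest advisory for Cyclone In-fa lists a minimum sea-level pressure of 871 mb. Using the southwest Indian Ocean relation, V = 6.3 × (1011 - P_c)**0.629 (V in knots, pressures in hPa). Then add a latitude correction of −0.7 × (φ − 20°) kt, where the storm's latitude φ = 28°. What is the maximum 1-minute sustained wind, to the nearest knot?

135 kt

ΔP = 1011 − 871 = 140 mb.
140^0.629 ≈ 22.383.
V ≈ 6.3 × 22.383 ≈ 141.0 kt.
Latitude correction: −0.7 × (28 − 20) = -5.6 kt.
Corrected V ≈ 135.4 kt → 135 kt.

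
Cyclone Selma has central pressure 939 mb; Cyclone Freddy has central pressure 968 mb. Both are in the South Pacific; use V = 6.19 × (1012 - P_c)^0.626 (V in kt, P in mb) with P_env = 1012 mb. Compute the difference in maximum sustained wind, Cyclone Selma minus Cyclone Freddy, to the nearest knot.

Cyclone Selma: ΔP = 73; V ≈ 6.19 × 73^0.626 ≈ 90.81 kt.
Cyclone Freddy: ΔP = 44; V ≈ 6.19 × 44^0.626 ≈ 66.14 kt.
Difference ≈ 90.81 − 66.14 = 24.67 → 25 kt.

25 kt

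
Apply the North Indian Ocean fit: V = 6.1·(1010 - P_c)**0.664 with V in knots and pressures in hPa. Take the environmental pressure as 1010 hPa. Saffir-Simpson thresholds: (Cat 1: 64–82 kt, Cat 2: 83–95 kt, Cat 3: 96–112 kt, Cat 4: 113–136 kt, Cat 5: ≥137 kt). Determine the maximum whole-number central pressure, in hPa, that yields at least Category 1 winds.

975 hPa

Category 1 begins at V = 64 kt.
Required ΔP = (64/6.1)^(1/0.664) = 10.492^1.506 ≈ 34.47 hPa.
P_c ≤ 1010 − 34.47 = 975.53, so the highest integer P_c is 975 hPa.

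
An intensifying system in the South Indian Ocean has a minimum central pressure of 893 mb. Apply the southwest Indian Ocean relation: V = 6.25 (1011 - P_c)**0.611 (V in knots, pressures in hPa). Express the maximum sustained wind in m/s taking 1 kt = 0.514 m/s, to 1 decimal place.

ΔP = 1011 − 893 = 118 mb.
V ≈ 6.25 × 118^0.611 = 6.25 × 18.447 ≈ 115.292 kt.
115.292 × 0.514 ≈ 59.26 m/s → 59.3 m/s.

59.3 m/s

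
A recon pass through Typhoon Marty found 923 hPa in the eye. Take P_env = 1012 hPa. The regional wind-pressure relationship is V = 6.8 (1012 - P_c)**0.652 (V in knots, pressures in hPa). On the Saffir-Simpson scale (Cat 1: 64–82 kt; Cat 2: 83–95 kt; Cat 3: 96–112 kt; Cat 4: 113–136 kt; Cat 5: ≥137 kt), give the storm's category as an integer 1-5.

ΔP = 1012 − 923 = 89 hPa.
V ≈ 6.8 × 89^0.652 = 6.8 × 18.66 ≈ 127 kt.
127 kt falls in the Category 4 band.

4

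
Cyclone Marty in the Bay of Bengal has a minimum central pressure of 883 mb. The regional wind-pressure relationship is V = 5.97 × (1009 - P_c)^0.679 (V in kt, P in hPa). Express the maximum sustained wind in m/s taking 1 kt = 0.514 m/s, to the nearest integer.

82 m/s

ΔP = 1009 − 883 = 126 mb.
V ≈ 5.97 × 126^0.679 = 5.97 × 26.678 ≈ 159.267 kt.
159.267 × 0.514 ≈ 81.86 m/s → 82 m/s.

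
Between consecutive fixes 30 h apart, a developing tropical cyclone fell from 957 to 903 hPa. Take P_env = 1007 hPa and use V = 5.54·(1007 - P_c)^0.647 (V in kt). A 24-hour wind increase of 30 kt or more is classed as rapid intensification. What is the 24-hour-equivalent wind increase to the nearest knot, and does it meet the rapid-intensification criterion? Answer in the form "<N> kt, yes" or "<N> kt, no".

34 kt, yes

V₁: ΔP = 50, V ≈ 5.54 × 50^0.647 ≈ 69.62 kt.
V₂: ΔP = 104, V ≈ 5.54 × 104^0.647 ≈ 111.82 kt.
ΔV over 30 h = 42.20 kt → 24 h equivalent = 42.20 × 24/30 ≈ 33.76 kt.
34 kt ≥ 30 kt ⇒ rapid intensification.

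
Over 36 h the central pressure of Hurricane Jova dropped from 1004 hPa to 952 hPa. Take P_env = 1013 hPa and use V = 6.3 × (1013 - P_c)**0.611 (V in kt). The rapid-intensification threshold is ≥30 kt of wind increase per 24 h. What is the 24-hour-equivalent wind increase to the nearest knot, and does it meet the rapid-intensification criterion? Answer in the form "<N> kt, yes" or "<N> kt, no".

36 kt, yes

V₁: ΔP = 9, V ≈ 6.3 × 9^0.611 ≈ 24.12 kt.
V₂: ΔP = 61, V ≈ 6.3 × 61^0.611 ≈ 77.66 kt.
ΔV over 36 h = 53.54 kt → 24 h equivalent = 53.54 × 24/36 ≈ 35.69 kt.
36 kt ≥ 30 kt ⇒ rapid intensification.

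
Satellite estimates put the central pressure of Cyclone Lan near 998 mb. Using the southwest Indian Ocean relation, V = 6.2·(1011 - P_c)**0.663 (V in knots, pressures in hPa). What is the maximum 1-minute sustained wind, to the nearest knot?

34 kt

ΔP = 1011 − 998 = 13 mb.
13^0.663 ≈ 5.477.
V ≈ 6.2 × 5.477 ≈ 34.0 kt.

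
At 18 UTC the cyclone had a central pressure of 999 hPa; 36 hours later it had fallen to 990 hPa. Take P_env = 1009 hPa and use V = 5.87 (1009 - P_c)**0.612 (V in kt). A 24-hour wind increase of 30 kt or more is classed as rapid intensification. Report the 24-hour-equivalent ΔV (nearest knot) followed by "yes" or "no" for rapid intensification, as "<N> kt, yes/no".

8 kt, no

V₁: ΔP = 10, V ≈ 5.87 × 10^0.612 ≈ 24.02 kt.
V₂: ΔP = 19, V ≈ 5.87 × 19^0.612 ≈ 35.58 kt.
ΔV over 36 h = 11.56 kt → 24 h equivalent = 11.56 × 24/36 ≈ 7.71 kt.
8 kt < 30 kt ⇒ not rapid intensification.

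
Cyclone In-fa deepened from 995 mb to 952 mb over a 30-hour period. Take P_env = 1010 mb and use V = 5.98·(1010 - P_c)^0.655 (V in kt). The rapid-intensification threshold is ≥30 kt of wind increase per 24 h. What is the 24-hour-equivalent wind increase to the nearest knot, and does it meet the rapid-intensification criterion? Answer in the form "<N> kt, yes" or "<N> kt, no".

V₁: ΔP = 15, V ≈ 5.98 × 15^0.655 ≈ 35.24 kt.
V₂: ΔP = 58, V ≈ 5.98 × 58^0.655 ≈ 85.46 kt.
ΔV over 30 h = 50.22 kt → 24 h equivalent = 50.22 × 24/30 ≈ 40.18 kt.
40 kt ≥ 30 kt ⇒ rapid intensification.

40 kt, yes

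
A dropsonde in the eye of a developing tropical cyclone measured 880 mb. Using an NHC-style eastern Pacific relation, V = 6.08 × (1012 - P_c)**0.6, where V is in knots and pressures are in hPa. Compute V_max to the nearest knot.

114 kt

ΔP = 1012 − 880 = 132 mb.
132^0.6 ≈ 18.722.
V ≈ 6.08 × 18.722 ≈ 113.8 kt.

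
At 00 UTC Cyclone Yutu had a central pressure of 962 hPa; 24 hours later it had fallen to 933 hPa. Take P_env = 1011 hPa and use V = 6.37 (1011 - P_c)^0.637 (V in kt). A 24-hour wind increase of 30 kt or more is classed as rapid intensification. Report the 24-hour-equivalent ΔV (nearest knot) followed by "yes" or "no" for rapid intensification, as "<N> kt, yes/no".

V₁: ΔP = 49, V ≈ 6.37 × 49^0.637 ≈ 76.00 kt.
V₂: ΔP = 78, V ≈ 6.37 × 78^0.637 ≈ 102.19 kt.
ΔV over 24 h = 26.19 kt → 24 h equivalent = 26.19 × 24/24 ≈ 26.19 kt.
26 kt < 30 kt ⇒ not rapid intensification.

26 kt, no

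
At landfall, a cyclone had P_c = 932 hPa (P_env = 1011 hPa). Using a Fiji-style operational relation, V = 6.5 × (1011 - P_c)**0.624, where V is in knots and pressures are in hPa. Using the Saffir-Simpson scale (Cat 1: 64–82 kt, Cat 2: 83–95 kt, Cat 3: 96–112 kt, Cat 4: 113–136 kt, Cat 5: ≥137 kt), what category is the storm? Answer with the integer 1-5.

3

ΔP = 1011 − 932 = 79 hPa.
V ≈ 6.5 × 79^0.624 = 6.5 × 15.28 ≈ 99 kt.
99 kt falls in the Category 3 band.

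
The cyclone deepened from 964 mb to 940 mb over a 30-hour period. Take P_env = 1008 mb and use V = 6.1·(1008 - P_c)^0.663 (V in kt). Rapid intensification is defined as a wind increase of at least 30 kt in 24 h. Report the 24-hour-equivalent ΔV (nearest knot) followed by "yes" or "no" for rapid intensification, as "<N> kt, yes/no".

20 kt, no

V₁: ΔP = 44, V ≈ 6.1 × 44^0.663 ≈ 74.98 kt.
V₂: ΔP = 68, V ≈ 6.1 × 68^0.663 ≈ 100.07 kt.
ΔV over 30 h = 25.09 kt → 24 h equivalent = 25.09 × 24/30 ≈ 20.07 kt.
20 kt < 30 kt ⇒ not rapid intensification.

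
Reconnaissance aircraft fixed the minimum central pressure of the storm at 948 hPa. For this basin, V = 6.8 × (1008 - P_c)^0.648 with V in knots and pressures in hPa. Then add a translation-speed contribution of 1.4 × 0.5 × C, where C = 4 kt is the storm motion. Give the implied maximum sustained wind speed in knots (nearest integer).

99 kt

ΔP = 1008 − 948 = 60 hPa.
60^0.648 ≈ 14.198.
V ≈ 6.8 × 14.198 ≈ 96.5 kt.
Translation term: 1.4 × 0.5 × 4 = 2.8 kt.
Corrected V ≈ 99.3 kt → 99 kt.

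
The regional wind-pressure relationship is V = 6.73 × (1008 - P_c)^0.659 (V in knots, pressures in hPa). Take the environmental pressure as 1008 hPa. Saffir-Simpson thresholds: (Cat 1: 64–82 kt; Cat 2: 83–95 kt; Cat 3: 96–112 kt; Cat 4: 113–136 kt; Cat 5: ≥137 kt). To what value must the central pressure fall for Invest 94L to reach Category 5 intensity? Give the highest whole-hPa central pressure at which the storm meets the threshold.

Category 5 begins at V = 137 kt.
Required ΔP = (137/6.73)^(1/0.659) = 20.357^1.517 ≈ 96.80 hPa.
P_c ≤ 1008 − 96.80 = 911.20, so the highest integer P_c is 911 hPa.

911 hPa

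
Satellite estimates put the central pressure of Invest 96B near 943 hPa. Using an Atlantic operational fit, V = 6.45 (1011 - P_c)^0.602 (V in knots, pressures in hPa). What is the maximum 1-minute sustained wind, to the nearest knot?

82 kt

ΔP = 1011 − 943 = 68 hPa.
68^0.602 ≈ 12.681.
V ≈ 6.45 × 12.681 ≈ 81.8 kt.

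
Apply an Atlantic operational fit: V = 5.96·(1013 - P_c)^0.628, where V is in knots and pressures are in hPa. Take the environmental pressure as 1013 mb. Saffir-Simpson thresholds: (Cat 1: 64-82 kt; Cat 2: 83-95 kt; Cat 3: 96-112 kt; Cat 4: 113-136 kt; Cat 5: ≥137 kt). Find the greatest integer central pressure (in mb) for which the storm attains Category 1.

969 mb

Category 1 begins at V = 64 kt.
Required ΔP = (64/5.96)^(1/0.628) = 10.738^1.592 ≈ 43.81 mb.
P_c ≤ 1013 − 43.81 = 969.19, so the highest integer P_c is 969 mb.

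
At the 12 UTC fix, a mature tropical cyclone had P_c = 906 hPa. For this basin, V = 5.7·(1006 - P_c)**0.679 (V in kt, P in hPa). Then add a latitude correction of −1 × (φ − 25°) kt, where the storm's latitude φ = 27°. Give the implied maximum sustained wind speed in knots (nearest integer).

128 kt

ΔP = 1006 − 906 = 100 hPa.
100^0.679 ≈ 22.803.
V ≈ 5.7 × 22.803 ≈ 130.0 kt.
Latitude correction: −1 × (27 − 25) = -2 kt.
Corrected V ≈ 128 kt → 128 kt.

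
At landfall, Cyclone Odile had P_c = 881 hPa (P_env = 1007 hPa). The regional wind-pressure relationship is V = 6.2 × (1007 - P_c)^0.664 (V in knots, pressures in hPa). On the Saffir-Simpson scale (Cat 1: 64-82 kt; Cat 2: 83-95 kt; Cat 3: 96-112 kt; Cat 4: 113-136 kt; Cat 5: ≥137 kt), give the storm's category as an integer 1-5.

ΔP = 1007 − 881 = 126 hPa.
V ≈ 6.2 × 126^0.664 = 6.2 × 24.81 ≈ 154 kt.
154 kt falls in the Category 5 band.

5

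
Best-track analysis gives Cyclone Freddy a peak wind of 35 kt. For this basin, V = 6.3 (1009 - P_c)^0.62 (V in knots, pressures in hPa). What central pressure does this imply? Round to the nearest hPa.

993 hPa

ΔP = (V / 6.3)^(1/0.62) = (35/6.3)^1.613.
35/6.3 = 5.556; 5.556^1.613 ≈ 15.89 hPa.
P_c = 1009 − 15.89 = 993.11 ≈ 993 hPa.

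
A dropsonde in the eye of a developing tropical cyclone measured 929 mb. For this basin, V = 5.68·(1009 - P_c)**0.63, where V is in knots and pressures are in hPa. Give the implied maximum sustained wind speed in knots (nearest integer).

90 kt

ΔP = 1009 − 929 = 80 mb.
80^0.63 ≈ 15.811.
V ≈ 5.68 × 15.811 ≈ 89.8 kt.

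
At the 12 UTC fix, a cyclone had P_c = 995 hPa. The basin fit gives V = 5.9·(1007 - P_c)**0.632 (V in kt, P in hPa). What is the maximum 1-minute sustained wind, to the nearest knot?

28 kt

ΔP = 1007 − 995 = 12 hPa.
12^0.632 ≈ 4.809.
V ≈ 5.9 × 4.809 ≈ 28.4 kt.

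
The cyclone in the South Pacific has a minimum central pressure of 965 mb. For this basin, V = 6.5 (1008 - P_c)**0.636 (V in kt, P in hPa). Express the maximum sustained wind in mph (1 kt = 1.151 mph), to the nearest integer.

ΔP = 1008 − 965 = 43 mb.
V ≈ 6.5 × 43^0.636 = 6.5 × 10.937 ≈ 71.088 kt.
71.088 × 1.151 ≈ 81.82 mph → 82 mph.

82 mph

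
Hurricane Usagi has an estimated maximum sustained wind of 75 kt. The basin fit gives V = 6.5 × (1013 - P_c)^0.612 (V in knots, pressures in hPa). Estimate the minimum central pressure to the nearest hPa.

ΔP = (V / 6.5)^(1/0.612) = (75/6.5)^1.634.
75/6.5 = 11.538; 11.538^1.634 ≈ 54.39 hPa.
P_c = 1013 − 54.39 = 958.61 ≈ 959 hPa.

959 hPa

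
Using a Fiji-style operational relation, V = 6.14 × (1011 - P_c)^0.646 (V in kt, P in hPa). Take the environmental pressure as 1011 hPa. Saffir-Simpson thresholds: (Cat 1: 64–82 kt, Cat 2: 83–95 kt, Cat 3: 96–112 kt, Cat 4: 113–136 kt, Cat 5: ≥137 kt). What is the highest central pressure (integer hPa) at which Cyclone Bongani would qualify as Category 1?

973 hPa

Category 1 begins at V = 64 kt.
Required ΔP = (64/6.14)^(1/0.646) = 10.423^1.548 ≈ 37.66 hPa.
P_c ≤ 1011 − 37.66 = 973.34, so the highest integer P_c is 973 hPa.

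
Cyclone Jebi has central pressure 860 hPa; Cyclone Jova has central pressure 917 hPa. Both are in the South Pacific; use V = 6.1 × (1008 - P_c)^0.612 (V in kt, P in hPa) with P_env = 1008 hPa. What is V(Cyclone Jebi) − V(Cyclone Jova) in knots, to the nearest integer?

Cyclone Jebi: ΔP = 148; V ≈ 6.1 × 148^0.612 ≈ 129.88 kt.
Cyclone Jova: ΔP = 91; V ≈ 6.1 × 91^0.612 ≈ 96.44 kt.
Difference ≈ 129.88 − 96.44 = 33.44 → 33 kt.

33 kt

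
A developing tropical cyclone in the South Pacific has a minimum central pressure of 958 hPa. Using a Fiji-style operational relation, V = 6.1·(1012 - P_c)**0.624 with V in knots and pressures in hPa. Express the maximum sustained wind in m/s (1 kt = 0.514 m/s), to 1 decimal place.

ΔP = 1012 − 958 = 54 hPa.
V ≈ 6.1 × 54^0.624 = 6.1 × 12.051 ≈ 73.510 kt.
73.510 × 0.514 ≈ 37.78 m/s → 37.8 m/s.

37.8 m/s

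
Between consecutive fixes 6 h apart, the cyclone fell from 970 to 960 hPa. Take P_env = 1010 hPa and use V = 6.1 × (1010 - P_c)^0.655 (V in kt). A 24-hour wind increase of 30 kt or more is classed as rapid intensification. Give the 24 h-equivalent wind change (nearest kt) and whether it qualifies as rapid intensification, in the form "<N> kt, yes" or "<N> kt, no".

43 kt, yes

V₁: ΔP = 40, V ≈ 6.1 × 40^0.655 ≈ 68.34 kt.
V₂: ΔP = 50, V ≈ 6.1 × 50^0.655 ≈ 79.10 kt.
ΔV over 6 h = 10.76 kt → 24 h equivalent = 10.76 × 24/6 ≈ 43.04 kt.
43 kt ≥ 30 kt ⇒ rapid intensification.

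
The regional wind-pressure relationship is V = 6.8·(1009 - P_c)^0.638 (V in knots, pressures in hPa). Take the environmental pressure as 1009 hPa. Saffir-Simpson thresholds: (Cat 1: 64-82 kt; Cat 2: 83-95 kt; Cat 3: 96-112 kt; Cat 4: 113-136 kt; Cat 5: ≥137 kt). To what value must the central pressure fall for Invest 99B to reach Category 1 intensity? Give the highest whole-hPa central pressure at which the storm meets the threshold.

975 hPa

Category 1 begins at V = 64 kt.
Required ΔP = (64/6.8)^(1/0.638) = 9.412^1.567 ≈ 33.58 hPa.
P_c ≤ 1009 − 33.58 = 975.42, so the highest integer P_c is 975 hPa.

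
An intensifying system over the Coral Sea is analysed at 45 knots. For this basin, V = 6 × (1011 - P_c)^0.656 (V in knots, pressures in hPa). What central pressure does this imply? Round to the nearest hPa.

ΔP = (V / 6)^(1/0.656) = (45/6)^1.524.
45/6 = 7.500; 7.500^1.524 ≈ 21.57 hPa.
P_c = 1011 − 21.57 = 989.43 ≈ 989 hPa.

989 hPa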